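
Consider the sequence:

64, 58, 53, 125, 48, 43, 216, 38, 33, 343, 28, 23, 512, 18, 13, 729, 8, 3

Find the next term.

Reading positions in blocks of 3 reveals the pattern ABB — 2 tracks woven together.
Track A = 64, 125, 216, 343, 512, 729: consecutive cubes n³ from n = 4.
Track B = 58, 53, 48, 43, 38, 33, 28, 23, 18, 13, 8, 3: subtracting 5 each time.
Position 19 → track A, term 7 = 1000.

1000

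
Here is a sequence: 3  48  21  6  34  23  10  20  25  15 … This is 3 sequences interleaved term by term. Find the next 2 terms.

The terms cycle through 3 interleaved subsequences.
Track A: 3, 6, 10, 15 — triangular numbers starting at T_2.
Track B: 48, 34, 20 — arithmetic with common difference −14.
Track C: 21, 23, 25 — arithmetic with common difference +2.
Position 11 → track B, term 4 = 6.
The 12th slot belongs to track C; its 4th term is 27.

6, 27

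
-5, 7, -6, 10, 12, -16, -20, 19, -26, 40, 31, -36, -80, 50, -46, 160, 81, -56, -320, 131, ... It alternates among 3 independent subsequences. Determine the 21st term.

Split by position mod 3 into 3 tracks.
Track A: -5, 10, -20, 40, -80, 160, -320 (geometric with ratio -2).
Track B: 7, 12, 19, 31, 50, 81, 131 (a Fibonacci-like recurrence a_n = a_{n-1} + a_{n-2}).
Track C: -6, -16, -26, -36, -46, -56 (linear: a_n = 4 − 10·n).
Position 21 → track C, term 7 = -66.

-66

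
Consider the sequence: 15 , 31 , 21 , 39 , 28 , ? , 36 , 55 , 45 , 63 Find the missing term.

Odd-indexed and even-indexed terms follow separate rules.
Track A: 15, 21, 28, 36, 45. The triangular numbers T_5, T_6, ….
Track B: 31, 39, ?, 55, 63. Arithmetic with common difference +8.
Filling track B at index 3 by its rule yields 47.

47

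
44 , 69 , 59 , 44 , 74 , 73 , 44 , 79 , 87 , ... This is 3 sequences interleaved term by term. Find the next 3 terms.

Read the sequence 3 terms at a time; column i is its own pattern.
Stream A = 44, 44, 44: constant 44.
Stream B = 69, 74, 79: arithmetic with common difference +5.
Stream C = 59, 73, 87: arithmetic, step +14.
Term 10 comes from stream A (its 4th entry): 44.
The 11th slot belongs to stream B; its 4th term is 84.
Term 12 comes from stream C (its 4th entry): 101.

44, 84, 101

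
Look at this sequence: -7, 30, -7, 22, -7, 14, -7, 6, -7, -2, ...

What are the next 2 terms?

Odd-indexed and even-indexed terms follow separate rules.
Stream A = -7, -7, -7, -7, -7: constant -7.
Stream B = 30, 22, 14, 6, -2: subtracting 8 each time.
Position 11 falls in stream A as its term 6, giving -7.
Position 12 → stream B, term 6 = -10.

-7, -10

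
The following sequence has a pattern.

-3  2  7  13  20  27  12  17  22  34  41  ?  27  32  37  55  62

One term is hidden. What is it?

48

Reading positions in blocks of 6 reveals the pattern AAABBB — 2 tracks woven together.
Track A: -3, 2, 7, 12, 17, 22, 27, 32, 37 — linear: a_n = -8 + 5·n.
Track B: 13, 20, 27, 34, 41, ?, 55, 62 — arithmetic, step +7.
Filling track B at index 6 by its rule yields 48.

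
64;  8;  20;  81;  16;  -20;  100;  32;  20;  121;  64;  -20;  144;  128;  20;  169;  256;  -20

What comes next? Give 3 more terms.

196, 512, 20

Split by position mod 3 into 3 tracks.
Stream A: 64, 81, 100, 121, 144, 169. Consecutive squares n² from n = 8.
Stream B: 8, 16, 32, 64, 128, 256. Powers 2^3, 2^4, 2^5, ….
Stream C: 20, -20, 20, -20, 20, -20. Alternating ±20.
The 19th slot belongs to stream A; its 7th term is 196.
The 20th slot belongs to stream B; its 7th term is 512.
Position 21 → stream C, term 7 = 20.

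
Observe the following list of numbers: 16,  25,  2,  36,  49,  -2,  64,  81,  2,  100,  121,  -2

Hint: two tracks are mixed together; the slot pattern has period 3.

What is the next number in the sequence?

Positions follow the repeating pattern AAB; grouping by letter gives 2 tracks.
Subsequence A is 16, 25, 36, 49, 64, 81, 100, 121, which is consecutive squares n² from n = 4.
Subsequence B is 2, -2, 2, -2, which is the oscillation 2·(−1)^(n+1).
Term 13 comes from subsequence A (its 9th entry): 144.

144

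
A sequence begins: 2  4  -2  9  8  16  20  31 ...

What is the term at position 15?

64

Reading positions in blocks of 4 reveals the pattern AABB — 2 tracks woven together.
Track A: 2, 4, 8, 16 (powers 2^1, 2^2, 2^3, …).
Track B: -2, 9, 20, 31 (arithmetic, step +11).
Position 15 → track B, term 7 = 64.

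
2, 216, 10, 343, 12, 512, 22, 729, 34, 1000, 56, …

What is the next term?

The terms cycle through 2 interleaved subsequences.
Stream A = 2, 10, 12, 22, 34, 56: each term equals the sum of the previous two.
Stream B = 216, 343, 512, 729, 1000: perfect cubes starting at 6³.
Term 12 comes from stream B (its 6th entry): 1331.

1331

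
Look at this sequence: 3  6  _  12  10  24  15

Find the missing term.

6

The terms cycle through 2 interleaved subsequences.
Track A: 3, ?, 10, 15. Triangular numbers n(n+1)/2 for n = 2, 3, ….
Track B: 6, 12, 24. Geometric with ratio 2.
The gap is track A's term 2; the rule gives 6.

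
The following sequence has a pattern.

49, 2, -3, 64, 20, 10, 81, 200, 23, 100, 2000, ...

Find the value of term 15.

Taking every 3rd term gives 3 separate tracks.
Stream A is 49, 64, 81, 100, which is perfect squares starting at 7².
Stream B is 2, 20, 200, 2000, which is multiplying by 10 each time.
Stream C is -3, 10, 23, which is arithmetic, step +13.
Term 15 comes from stream C (its 5th entry): 49.

49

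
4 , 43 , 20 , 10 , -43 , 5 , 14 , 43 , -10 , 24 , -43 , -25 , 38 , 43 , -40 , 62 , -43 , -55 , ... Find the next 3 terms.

The terms cycle through 3 interleaved subsequences.
Track A: 4, 10, 14, 24, 38, 62 — a Fibonacci-like recurrence a_n = a_{n-1} + a_{n-2}.
Track B: 43, -43, 43, -43, 43, -43 — the oscillation 43·(−1)^(n+1).
Track C: 20, 5, -10, -25, -40, -55 — arithmetic, step −15.
The 19th slot belongs to track A; its 7th term is 100.
Term 20 comes from track B (its 7th entry): 43.
The 21st slot belongs to track C; its 7th term is -70.

100, 43, -70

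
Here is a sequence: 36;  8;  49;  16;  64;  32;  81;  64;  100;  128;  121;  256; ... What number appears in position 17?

196

Split by position mod 2 into 2 tracks.
Track A: 36, 49, 64, 81, 100, 121. The squares 6², 7², 8², ….
Track B: 8, 16, 32, 64, 128, 256. Powers 2^3, 2^4, 2^5, ….
Position 17 → track A, term 9 = 196.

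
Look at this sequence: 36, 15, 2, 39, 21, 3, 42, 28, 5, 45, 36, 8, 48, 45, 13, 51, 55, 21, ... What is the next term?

Read the sequence 3 terms at a time; column i is its own pattern.
Stream A: 36, 39, 42, 45, 48, 51 (arithmetic, step +3).
Stream B: 15, 21, 28, 36, 45, 55 (the triangular numbers T_5, T_6, …).
Stream C: 2, 3, 5, 8, 13, 21 (each term equals the sum of the previous two).
Term 19 comes from stream A (its 7th entry): 54.

54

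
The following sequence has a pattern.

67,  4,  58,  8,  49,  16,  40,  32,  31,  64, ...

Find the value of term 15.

4

Odd-indexed and even-indexed terms follow separate rules.
Stream A is 67, 58, 49, 40, 31, which is arithmetic, step −9.
Stream B is 4, 8, 16, 32, 64, which is powers of 2.
Position 15 → stream A, term 8 = 4.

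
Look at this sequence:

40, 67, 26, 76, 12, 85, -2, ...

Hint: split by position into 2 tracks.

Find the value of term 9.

Positions 1, 3, 5, … form one subsequence and positions 2, 4, 6, … form another.
Track A: 40, 26, 12, -2. Arithmetic, step −14.
Track B: 67, 76, 85. Linear: a_n = 58 + 9·n.
Term 9 comes from track A (its 5th entry): -16.

-16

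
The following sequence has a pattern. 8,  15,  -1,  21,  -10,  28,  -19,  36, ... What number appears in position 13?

The terms cycle through 2 interleaved subsequences.
Track A is 8, -1, -10, -19, which is linear: a_n = 17 − 9·n.
Track B is 15, 21, 28, 36, which is triangular numbers starting at T_5.
Position 13 falls in track A as its term 7, giving -46.

-46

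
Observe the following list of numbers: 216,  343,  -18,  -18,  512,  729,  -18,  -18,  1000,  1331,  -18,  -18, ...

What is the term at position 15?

The slot pattern repeats as AABB (period 4), so there are 2 interleaved tracks.
Stream A = 216, 343, 512, 729, 1000, 1331: the cubes 6³, 7³, 8³, ….
Stream B = -18, -18, -18, -18, -18, -18: constant -18.
Position 15 → stream B, term 7 = -18.

-18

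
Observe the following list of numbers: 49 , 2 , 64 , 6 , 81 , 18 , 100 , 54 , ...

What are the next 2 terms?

Taking every 2nd term gives 2 separate tracks.
Track A: 49, 64, 81, 100. Consecutive squares n² from n = 7.
Track B: 2, 6, 18, 54. Geometric, ×3 each step.
Position 9 falls in track A as its term 5, giving 121.
Term 10 comes from track B (its 5th entry): 162.

121, 162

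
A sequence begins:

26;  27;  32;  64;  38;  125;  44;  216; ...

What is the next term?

Odd-indexed and even-indexed terms follow separate rules.
Stream A: 26, 32, 38, 44 (adding 6 each time).
Stream B: 27, 64, 125, 216 (consecutive cubes n³ from n = 3).
The 9th slot belongs to stream A; its 5th term is 50.

50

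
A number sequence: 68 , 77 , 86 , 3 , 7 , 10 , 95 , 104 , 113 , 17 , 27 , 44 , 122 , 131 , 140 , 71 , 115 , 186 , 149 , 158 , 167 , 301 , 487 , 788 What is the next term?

Positions follow the repeating pattern AAABBB; grouping by letter gives 2 tracks.
Track A is 68, 77, 86, 95, 104, 113, 122, 131, 140, 149, 158, 167, which is arithmetic, step +9.
Track B is 3, 7, 10, 17, 27, 44, 71, 115, 186, 301, 487, 788, which is a Fibonacci-like recurrence a_n = a_{n-1} + a_{n-2}.
Position 25 → track A, term 13 = 176.

176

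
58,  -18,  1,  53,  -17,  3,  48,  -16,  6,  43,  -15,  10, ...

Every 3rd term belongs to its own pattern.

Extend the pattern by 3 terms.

The terms cycle through 3 interleaved subsequences.
Track A: 58, 53, 48, 43. Linear: a_n = 63 − 5·n.
Track B: -18, -17, -16, -15. Arithmetic, step +1.
Track C: 1, 3, 6, 10. Triangular numbers starting at T_1.
The 13th slot belongs to track A; its 5th term is 38.
Term 14 comes from track B (its 5th entry): -14.
The 15th slot belongs to track C; its 5th term is 15.

38, -14, 15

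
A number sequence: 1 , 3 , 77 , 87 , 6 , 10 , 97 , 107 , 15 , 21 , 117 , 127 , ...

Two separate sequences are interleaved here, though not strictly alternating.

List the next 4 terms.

The slot pattern repeats as AABB (period 4), so there are 2 interleaved tracks.
Subsequence A = 1, 3, 6, 10, 15, 21: the triangular numbers T_1, T_2, ….
Subsequence B = 77, 87, 97, 107, 117, 127: arithmetic, step +10.
Position 13 → subsequence A, term 7 = 28.
Position 14 falls in subsequence A as its term 8, giving 36.
Position 15 → subsequence B, term 7 = 137.
Position 16 → subsequence B, term 8 = 147.

28, 36, 137, 147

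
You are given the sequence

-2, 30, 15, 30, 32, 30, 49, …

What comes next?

30

Taking every 2nd term gives 2 separate tracks.
Track A: -2, 15, 32, 49 — linear: a_n = -19 + 17·n.
Track B: 30, 30, 30 — always 30.
Position 8 falls in track B as its term 4, giving 30.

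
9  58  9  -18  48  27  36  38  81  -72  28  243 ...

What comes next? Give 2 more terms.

Split by position mod 3 into 3 tracks.
Subsequence A is 9, -18, 36, -72, which is multiplying by -2 each time.
Subsequence B is 58, 48, 38, 28, which is arithmetic, step −10.
Subsequence C is 9, 27, 81, 243, which is powers 3^2, 3^3, 3^4, ….
Term 13 comes from subsequence A (its 5th entry): 144.
The 14th slot belongs to subsequence B; its 5th term is 18.

144, 18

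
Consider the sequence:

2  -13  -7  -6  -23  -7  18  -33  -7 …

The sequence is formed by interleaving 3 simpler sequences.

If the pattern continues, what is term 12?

-7

Split by position mod 3 into 3 tracks.
Subsequence A: 2, -6, 18 (a geometric progression (common ratio -3)).
Subsequence B: -13, -23, -33 (arithmetic with common difference −10).
Subsequence C: -7, -7, -7 (the constant sequence -7).
Term 12 comes from subsequence C (its 4th entry): -7.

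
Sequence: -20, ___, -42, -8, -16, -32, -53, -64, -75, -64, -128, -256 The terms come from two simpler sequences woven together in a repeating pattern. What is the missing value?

The slot pattern repeats as AAABBB (period 6), so there are 2 interleaved tracks.
Stream A is -20, ?, -42, -53, -64, -75, which is arithmetic, step −11.
Stream B is -8, -16, -32, -64, -128, -256, which is a geometric progression (common ratio 2).
Stream A's pattern makes the blank -31.

-31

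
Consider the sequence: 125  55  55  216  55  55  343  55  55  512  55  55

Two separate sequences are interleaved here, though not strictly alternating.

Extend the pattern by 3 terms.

The slot pattern repeats as ABB (period 3), so there are 2 interleaved tracks.
Subsequence A: 125, 216, 343, 512 — perfect cubes starting at 5³.
Subsequence B: 55, 55, 55, 55, 55, 55, 55, 55 — the constant sequence 55.
The 13th slot belongs to subsequence A; its 5th term is 729.
Position 14 → subsequence B, term 9 = 55.
Position 15 → subsequence B, term 10 = 55.

729, 55, 55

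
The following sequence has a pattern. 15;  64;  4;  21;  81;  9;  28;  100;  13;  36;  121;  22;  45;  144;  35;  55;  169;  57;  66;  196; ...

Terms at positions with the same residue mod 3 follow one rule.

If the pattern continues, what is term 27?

241

Split by position mod 3 into 3 tracks.
Stream A = 15, 21, 28, 36, 45, 55, 66: triangular numbers starting at T_5.
Stream B = 64, 81, 100, 121, 144, 169, 196: the squares 8², 9², 10², ….
Stream C = 4, 9, 13, 22, 35, 57: each term equals the sum of the previous two.
Position 27 → stream C, term 9 = 241.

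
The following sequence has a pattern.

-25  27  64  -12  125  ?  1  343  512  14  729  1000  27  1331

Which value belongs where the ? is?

Positions follow the repeating pattern ABB; grouping by letter gives 2 tracks.
Track A: -25, -12, 1, 14, 27. Arithmetic, step +13.
Track B: 27, 64, 125, ?, 343, 512, 729, 1000, 1331. The cubes 3³, 4³, 5³, ….
Filling track B at index 4 by its rule yields 216.

216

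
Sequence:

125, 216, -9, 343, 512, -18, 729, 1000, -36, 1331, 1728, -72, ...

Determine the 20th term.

5832

The slot pattern repeats as AAB (period 3), so there are 2 interleaved tracks.
Track A: 125, 216, 343, 512, 729, 1000, 1331, 1728. Consecutive cubes n³ from n = 5.
Track B: -9, -18, -36, -72. Geometric with ratio 2.
Position 20 falls in track A as its term 14, giving 5832.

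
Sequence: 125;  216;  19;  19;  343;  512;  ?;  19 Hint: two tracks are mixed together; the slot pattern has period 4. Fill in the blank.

Positions follow the repeating pattern AABB; grouping by letter gives 2 tracks.
Track A: 125, 216, 343, 512 (perfect cubes starting at 5³).
Track B: 19, 19, ?, 19 (constant 19).
Track B's pattern makes the blank 19.

19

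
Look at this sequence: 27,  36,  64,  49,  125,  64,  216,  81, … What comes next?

Taking every 2nd term gives 2 separate tracks.
Subsequence A: 27, 64, 125, 216 (consecutive cubes n³ from n = 3).
Subsequence B: 36, 49, 64, 81 (perfect squares starting at 6²).
The 9th slot belongs to subsequence A; its 5th term is 343.

343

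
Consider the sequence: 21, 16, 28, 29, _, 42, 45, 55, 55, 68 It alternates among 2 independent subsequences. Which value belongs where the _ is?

The terms cycle through 2 interleaved subsequences.
Stream A: 21, 28, ?, 45, 55 (triangular numbers n(n+1)/2 for n = 6, 7, …).
Stream B: 16, 29, 42, 55, 68 (adding 13 each time).
The gap is stream A's term 3; the rule gives 36.

36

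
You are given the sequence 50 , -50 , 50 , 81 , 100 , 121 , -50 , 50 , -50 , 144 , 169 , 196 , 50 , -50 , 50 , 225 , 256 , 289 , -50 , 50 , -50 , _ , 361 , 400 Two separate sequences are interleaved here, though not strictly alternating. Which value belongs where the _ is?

324

The slot pattern repeats as AAABBB (period 6), so there are 2 interleaved tracks.
Subsequence A is 50, -50, 50, -50, 50, -50, 50, -50, 50, -50, 50, -50, which is oscillating between 50 and -50.
Subsequence B is 81, 100, 121, 144, 169, 196, 225, 256, 289, ?, 361, 400, which is perfect squares starting at 9².
The gap is subsequence B's term 10; the rule gives 324.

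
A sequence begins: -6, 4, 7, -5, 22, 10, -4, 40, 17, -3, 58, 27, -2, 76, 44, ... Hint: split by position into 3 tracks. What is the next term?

Split by position mod 3 into 3 tracks.
Track A: -6, -5, -4, -3, -2. Adding 1 each time.
Track B: 4, 22, 40, 58, 76. Linear: a_n = -14 + 18·n.
Track C: 7, 10, 17, 27, 44. A Fibonacci-like recurrence a_n = a_{n-1} + a_{n-2}.
Position 16 falls in track A as its term 6, giving -1.

-1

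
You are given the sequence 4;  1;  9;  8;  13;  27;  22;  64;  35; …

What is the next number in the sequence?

125

Taking every 2nd term gives 2 separate tracks.
Track A: 4, 9, 13, 22, 35 — Fibonacci-style (each term is the sum of the two before it).
Track B: 1, 8, 27, 64 — the cubes 1³, 2³, 3³, ….
Position 10 falls in track B as its term 5, giving 125.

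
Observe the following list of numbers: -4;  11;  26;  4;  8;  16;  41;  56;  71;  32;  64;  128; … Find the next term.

Positions follow the repeating pattern AAABBB; grouping by letter gives 2 tracks.
Subsequence A: -4, 11, 26, 41, 56, 71 (linear: a_n = -19 + 15·n).
Subsequence B: 4, 8, 16, 32, 64, 128 (powers of 2).
Position 13 → subsequence A, term 7 = 86.

86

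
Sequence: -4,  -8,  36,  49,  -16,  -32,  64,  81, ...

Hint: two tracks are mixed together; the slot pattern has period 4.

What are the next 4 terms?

Positions follow the repeating pattern AABB; grouping by letter gives 2 tracks.
Track A is -4, -8, -16, -32, which is geometric, ×2 each step.
Track B is 36, 49, 64, 81, which is the squares 6², 7², 8², ….
Position 9 falls in track A as its term 5, giving -64.
Term 10 comes from track A (its 6th entry): -128.
Term 11 comes from track B (its 5th entry): 100.
Term 12 comes from track B (its 6th entry): 121.

-64, -128, 100, 121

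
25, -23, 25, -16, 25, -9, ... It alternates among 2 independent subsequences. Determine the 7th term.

Split by position mod 2 into 2 tracks.
Track A is 25, 25, 25, which is constant 25.
Track B is -23, -16, -9, which is adding 7 each time.
Term 7 comes from track A (its 4th entry): 25.

25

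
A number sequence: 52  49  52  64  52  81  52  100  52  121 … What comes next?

The terms cycle through 2 interleaved subsequences.
Track A: 52, 52, 52, 52, 52. Constant 52.
Track B: 49, 64, 81, 100, 121. The squares 7², 8², 9², ….
The 11th slot belongs to track A; its 6th term is 52.

52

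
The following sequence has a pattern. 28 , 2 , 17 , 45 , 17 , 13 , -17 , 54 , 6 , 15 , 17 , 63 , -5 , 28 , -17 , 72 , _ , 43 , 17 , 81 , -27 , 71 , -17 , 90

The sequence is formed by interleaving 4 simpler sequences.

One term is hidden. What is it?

Split by position mod 4 into 4 tracks.
Stream A is 28, 17, 6, -5, ?, -27, which is arithmetic, step −11.
Stream B is 2, 13, 15, 28, 43, 71, which is Fibonacci-style (each term is the sum of the two before it).
Stream C is 17, -17, 17, -17, 17, -17, which is the oscillation 17·(−1)^(n+1).
Stream D is 45, 54, 63, 72, 81, 90, which is linear: a_n = 36 + 9·n.
Filling stream A at index 5 by its rule yields -16.

-16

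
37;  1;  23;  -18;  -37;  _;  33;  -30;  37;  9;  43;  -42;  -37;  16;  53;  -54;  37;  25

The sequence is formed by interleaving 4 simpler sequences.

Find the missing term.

Split by position mod 4: positions 1, 5, 9, … form one track, and each other residue class forms its own.
Subsequence A: 37, -37, 37, -37, 37. The oscillation 37·(−1)^(n+1).
Subsequence B: 1, ?, 9, 16, 25. The squares 1², 2², 3², ….
Subsequence C: 23, 33, 43, 53. Linear: a_n = 13 + 10·n.
Subsequence D: -18, -30, -42, -54. Linear: a_n = -6 − 12·n.
The gap is subsequence B's term 2; the rule gives 4.

4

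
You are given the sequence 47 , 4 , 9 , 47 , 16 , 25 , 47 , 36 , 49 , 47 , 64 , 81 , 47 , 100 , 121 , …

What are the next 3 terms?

Positions follow the repeating pattern ABB; grouping by letter gives 2 tracks.
Stream A: 47, 47, 47, 47, 47. The constant sequence 47.
Stream B: 4, 9, 16, 25, 36, 49, 64, 81, 100, 121. Consecutive squares n² from n = 2.
Term 16 comes from stream A (its 6th entry): 47.
Position 17 falls in stream B as its term 11, giving 144.
Position 18 → stream B, term 12 = 169.

47, 144, 169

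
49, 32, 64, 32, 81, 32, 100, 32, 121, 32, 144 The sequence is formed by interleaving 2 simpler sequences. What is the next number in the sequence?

32

Split by position mod 2 into 2 tracks.
Subsequence A is 49, 64, 81, 100, 121, 144, which is the squares 7², 8², 9², ….
Subsequence B is 32, 32, 32, 32, 32, which is always 32.
Position 12 falls in subsequence B as its term 6, giving 32.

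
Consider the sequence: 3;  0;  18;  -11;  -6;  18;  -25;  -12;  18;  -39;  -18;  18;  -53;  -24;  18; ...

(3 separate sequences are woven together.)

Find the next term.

-67

Split by position mod 3: positions 1, 4, 7, … form one track, and each other residue class forms its own.
Track A: 3, -11, -25, -39, -53. Arithmetic, step −14.
Track B: 0, -6, -12, -18, -24. Subtracting 6 each time.
Track C: 18, 18, 18, 18, 18. Always 18.
The 16th slot belongs to track A; its 6th term is -67.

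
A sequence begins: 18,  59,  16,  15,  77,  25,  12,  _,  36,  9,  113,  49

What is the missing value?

Split by position mod 3 into 3 tracks.
Stream A: 18, 15, 12, 9. Arithmetic with common difference −3.
Stream B: 59, 77, ?, 113. Linear: a_n = 41 + 18·n.
Stream C: 16, 25, 36, 49. Consecutive squares n² from n = 4.
So the missing entry in stream B is 95.

95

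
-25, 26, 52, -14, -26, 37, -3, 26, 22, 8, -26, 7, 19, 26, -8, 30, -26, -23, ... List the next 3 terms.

41, 26, -38

Split by position mod 3 into 3 tracks.
Stream A: -25, -14, -3, 8, 19, 30. Adding 11 each time.
Stream B: 26, -26, 26, -26, 26, -26. The oscillation 26·(−1)^(n+1).
Stream C: 52, 37, 22, 7, -8, -23. Arithmetic with common difference −15.
Position 19 falls in stream A as its term 7, giving 41.
Position 20 falls in stream B as its term 7, giving 26.
Term 21 comes from stream C (its 7th entry): -38.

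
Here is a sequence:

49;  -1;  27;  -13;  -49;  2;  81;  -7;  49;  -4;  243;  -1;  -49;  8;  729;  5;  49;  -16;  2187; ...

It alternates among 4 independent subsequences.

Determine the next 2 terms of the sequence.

The terms cycle through 4 interleaved subsequences.
Stream A = 49, -49, 49, -49, 49: the oscillation 49·(−1)^(n+1).
Stream B = -1, 2, -4, 8, -16: geometric, ×-2 each step.
Stream C = 27, 81, 243, 729, 2187: powers 3^3, 3^4, 3^5, ….
Stream D = -13, -7, -1, 5: linear: a_n = -19 + 6·n.
The 20th slot belongs to stream D; its 5th term is 11.
Term 21 comes from stream A (its 6th entry): -49.

11, -49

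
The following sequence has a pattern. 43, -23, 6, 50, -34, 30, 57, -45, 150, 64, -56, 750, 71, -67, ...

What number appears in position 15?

3750

Split by position mod 3: positions 1, 4, 7, … form one track, and each other residue class forms its own.
Track A = 43, 50, 57, 64, 71: arithmetic, step +7.
Track B = -23, -34, -45, -56, -67: linear: a_n = -12 − 11·n.
Track C = 6, 30, 150, 750: geometric, ×5 each step.
Position 15 → track C, term 5 = 3750.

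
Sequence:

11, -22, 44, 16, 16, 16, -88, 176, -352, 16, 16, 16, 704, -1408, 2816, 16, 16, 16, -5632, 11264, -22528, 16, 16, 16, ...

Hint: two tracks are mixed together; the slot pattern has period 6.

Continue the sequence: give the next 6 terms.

45056, -90112, 180224, 16, 16, 16

Positions follow the repeating pattern AAABBB; grouping by letter gives 2 tracks.
Track A: 11, -22, 44, -88, 176, -352, 704, -1408, 2816, -5632, 11264, -22528 — geometric with ratio -2.
Track B: 16, 16, 16, 16, 16, 16, 16, 16, 16, 16, 16, 16 — constant 16.
The 25th slot belongs to track A; its 13th term is 45056.
Position 26 → track A, term 14 = -90112.
Term 27 comes from track A (its 15th entry): 180224.
Term 28 comes from track B (its 13th entry): 16.
Position 29 → track B, term 14 = 16.
Term 30 comes from track B (its 15th entry): 16.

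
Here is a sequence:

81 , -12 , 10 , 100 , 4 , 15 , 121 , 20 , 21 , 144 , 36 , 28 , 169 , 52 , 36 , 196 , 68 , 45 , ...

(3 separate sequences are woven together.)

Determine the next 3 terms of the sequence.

225, 84, 55

The terms cycle through 3 interleaved subsequences.
Track A = 81, 100, 121, 144, 169, 196: consecutive squares n² from n = 9.
Track B = -12, 4, 20, 36, 52, 68: adding 16 each time.
Track C = 10, 15, 21, 28, 36, 45: the triangular numbers T_4, T_5, ….
The 19th slot belongs to track A; its 7th term is 225.
The 20th slot belongs to track B; its 7th term is 84.
The 21st slot belongs to track C; its 7th term is 55.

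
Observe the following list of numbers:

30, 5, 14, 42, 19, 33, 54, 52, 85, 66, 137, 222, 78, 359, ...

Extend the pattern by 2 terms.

Positions follow the repeating pattern ABB; grouping by letter gives 2 tracks.
Track A: 30, 42, 54, 66, 78 (arithmetic with common difference +12).
Track B: 5, 14, 19, 33, 52, 85, 137, 222, 359 (each term equals the sum of the previous two).
Position 15 → track B, term 10 = 581.
Term 16 comes from track A (its 6th entry): 90.

581, 90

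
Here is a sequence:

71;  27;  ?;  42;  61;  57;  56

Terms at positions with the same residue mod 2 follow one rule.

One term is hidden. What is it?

The terms cycle through 2 interleaved subsequences.
Stream A = 71, ?, 61, 56: arithmetic with common difference −5.
Stream B = 27, 42, 57: arithmetic with common difference +15.
So the missing entry in stream A is 66.

66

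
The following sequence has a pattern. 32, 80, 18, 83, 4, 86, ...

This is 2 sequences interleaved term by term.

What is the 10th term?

92

Odd-indexed and even-indexed terms follow separate rules.
Track A is 32, 18, 4, which is subtracting 14 each time.
Track B is 80, 83, 86, which is adding 3 each time.
Position 10 falls in track B as its term 5, giving 92.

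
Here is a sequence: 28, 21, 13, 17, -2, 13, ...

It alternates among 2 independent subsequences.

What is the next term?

Taking every 2nd term gives 2 separate tracks.
Track A: 28, 13, -2. Arithmetic, step −15.
Track B: 21, 17, 13. Arithmetic, step −4.
Position 7 → track A, term 4 = -17.

-17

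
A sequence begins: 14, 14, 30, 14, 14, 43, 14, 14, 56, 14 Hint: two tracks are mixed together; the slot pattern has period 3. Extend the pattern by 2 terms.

14, 69

Reading positions in blocks of 3 reveals the pattern AAB — 2 tracks woven together.
Subsequence A = 14, 14, 14, 14, 14, 14, 14: always 14.
Subsequence B = 30, 43, 56: arithmetic, step +13.
Position 11 → subsequence A, term 8 = 14.
Position 12 → subsequence B, term 4 = 69.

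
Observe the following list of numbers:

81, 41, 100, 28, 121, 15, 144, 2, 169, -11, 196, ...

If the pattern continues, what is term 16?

-50

Positions 1, 3, 5, … form one subsequence and positions 2, 4, 6, … form another.
Track A = 81, 100, 121, 144, 169, 196: perfect squares starting at 9².
Track B = 41, 28, 15, 2, -11: arithmetic with common difference −13.
Term 16 comes from track B (its 8th entry): -50.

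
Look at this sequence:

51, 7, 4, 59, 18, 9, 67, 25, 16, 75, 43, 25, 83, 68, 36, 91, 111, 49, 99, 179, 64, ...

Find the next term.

107

The terms cycle through 3 interleaved subsequences.
Stream A is 51, 59, 67, 75, 83, 91, 99, which is adding 8 each time.
Stream B is 7, 18, 25, 43, 68, 111, 179, which is a Fibonacci-like recurrence a_n = a_{n-1} + a_{n-2}.
Stream C is 4, 9, 16, 25, 36, 49, 64, which is the squares 2², 3², 4², ….
The 22nd slot belongs to stream A; its 8th term is 107.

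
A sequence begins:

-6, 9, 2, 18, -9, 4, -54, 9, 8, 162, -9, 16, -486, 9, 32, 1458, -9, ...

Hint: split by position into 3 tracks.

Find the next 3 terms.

Taking every 3rd term gives 3 separate tracks.
Track A = -6, 18, -54, 162, -486, 1458: a geometric progression (common ratio -3).
Track B = 9, -9, 9, -9, 9, -9: oscillating between 9 and -9.
Track C = 2, 4, 8, 16, 32: successive powers of 2.
Position 18 → track C, term 6 = 64.
Term 19 comes from track A (its 7th entry): -4374.
Position 20 falls in track B as its term 7, giving 9.

64, -4374, 9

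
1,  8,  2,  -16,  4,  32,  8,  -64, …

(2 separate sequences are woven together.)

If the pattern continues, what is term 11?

Split by position mod 2 into 2 tracks.
Track A = 1, 2, 4, 8: powers 2^0, 2^1, 2^2, ….
Track B = 8, -16, 32, -64: geometric with ratio -2.
Position 11 falls in track A as its term 6, giving 32.

32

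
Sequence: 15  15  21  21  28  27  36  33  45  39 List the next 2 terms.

The terms cycle through 2 interleaved subsequences.
Subsequence A is 15, 21, 28, 36, 45, which is triangular numbers n(n+1)/2 for n = 5, 6, ….
Subsequence B is 15, 21, 27, 33, 39, which is arithmetic with common difference +6.
Term 11 comes from subsequence A (its 6th entry): 55.
The 12th slot belongs to subsequence B; its 6th term is 45.

55, 45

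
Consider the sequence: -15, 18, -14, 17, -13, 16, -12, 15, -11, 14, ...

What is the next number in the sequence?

-10

The terms cycle through 2 interleaved subsequences.
Stream A: -15, -14, -13, -12, -11. Adding 1 each time.
Stream B: 18, 17, 16, 15, 14. Arithmetic with common difference −1.
Term 11 comes from stream A (its 6th entry): -10.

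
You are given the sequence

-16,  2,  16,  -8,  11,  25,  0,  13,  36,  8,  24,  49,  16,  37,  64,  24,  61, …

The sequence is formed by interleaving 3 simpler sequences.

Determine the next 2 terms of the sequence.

81, 32

Split by position mod 3 into 3 tracks.
Track A is -16, -8, 0, 8, 16, 24, which is arithmetic, step +8.
Track B is 2, 11, 13, 24, 37, 61, which is a Fibonacci-like recurrence a_n = a_{n-1} + a_{n-2}.
Track C is 16, 25, 36, 49, 64, which is perfect squares starting at 4².
Term 18 comes from track C (its 6th entry): 81.
Position 19 falls in track A as its term 7, giving 32.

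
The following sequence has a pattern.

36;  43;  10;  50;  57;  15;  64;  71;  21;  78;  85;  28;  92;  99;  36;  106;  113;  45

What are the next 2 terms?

120, 127

The slot pattern repeats as AAB (period 3), so there are 2 interleaved tracks.
Track A = 36, 43, 50, 57, 64, 71, 78, 85, 92, 99, 106, 113: arithmetic, step +7.
Track B = 10, 15, 21, 28, 36, 45: triangular numbers n(n+1)/2 for n = 4, 5, ….
Term 19 comes from track A (its 13th entry): 120.
Term 20 comes from track A (its 14th entry): 127.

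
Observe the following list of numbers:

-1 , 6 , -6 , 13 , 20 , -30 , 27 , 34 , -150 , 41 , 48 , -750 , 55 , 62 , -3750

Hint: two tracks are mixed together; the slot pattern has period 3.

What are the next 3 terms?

Positions follow the repeating pattern AAB; grouping by letter gives 2 tracks.
Subsequence A is -1, 6, 13, 20, 27, 34, 41, 48, 55, 62, which is linear: a_n = -8 + 7·n.
Subsequence B is -6, -30, -150, -750, -3750, which is geometric with ratio 5.
Position 16 → subsequence A, term 11 = 69.
Term 17 comes from subsequence A (its 12th entry): 76.
Term 18 comes from subsequence B (its 6th entry): -18750.

69, 76, -18750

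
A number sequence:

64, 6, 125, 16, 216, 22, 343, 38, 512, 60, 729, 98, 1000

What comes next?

158

Taking every 2nd term gives 2 separate tracks.
Subsequence A: 64, 125, 216, 343, 512, 729, 1000 — consecutive cubes n³ from n = 4.
Subsequence B: 6, 16, 22, 38, 60, 98 — a Fibonacci-like recurrence a_n = a_{n-1} + a_{n-2}.
Position 14 → subsequence B, term 7 = 158.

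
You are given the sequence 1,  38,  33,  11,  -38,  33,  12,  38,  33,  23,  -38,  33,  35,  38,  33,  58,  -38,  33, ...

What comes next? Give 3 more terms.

Split by position mod 3: positions 1, 4, 7, … form one track, and each other residue class forms its own.
Stream A is 1, 11, 12, 23, 35, 58, which is each term equals the sum of the previous two.
Stream B is 38, -38, 38, -38, 38, -38, which is alternating ±38.
Stream C is 33, 33, 33, 33, 33, 33, which is the constant sequence 33.
Position 19 falls in stream A as its term 7, giving 93.
Position 20 falls in stream B as its term 7, giving 38.
Position 21 → stream C, term 7 = 33.

93, 38, 33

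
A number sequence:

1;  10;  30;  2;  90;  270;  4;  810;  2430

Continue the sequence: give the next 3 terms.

Reading positions in blocks of 3 reveals the pattern ABB — 2 tracks woven together.
Track A = 1, 2, 4: successive powers of 2.
Track B = 10, 30, 90, 270, 810, 2430: a geometric progression (common ratio 3).
Term 10 comes from track A (its 4th entry): 8.
The 11th slot belongs to track B; its 7th term is 7290.
Position 12 → track B, term 8 = 21870.

8, 7290, 21870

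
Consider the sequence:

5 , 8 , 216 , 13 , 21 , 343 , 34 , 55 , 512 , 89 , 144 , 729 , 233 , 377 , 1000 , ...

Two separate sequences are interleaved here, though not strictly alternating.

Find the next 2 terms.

610, 987

The slot pattern repeats as AAB (period 3), so there are 2 interleaved tracks.
Subsequence A: 5, 8, 13, 21, 34, 55, 89, 144, 233, 377 (each term equals the sum of the previous two).
Subsequence B: 216, 343, 512, 729, 1000 (the cubes 6³, 7³, 8³, …).
Position 16 falls in subsequence A as its term 11, giving 610.
Position 17 falls in subsequence A as its term 12, giving 987.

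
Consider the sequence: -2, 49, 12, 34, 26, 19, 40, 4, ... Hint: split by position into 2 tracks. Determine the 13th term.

82

The terms cycle through 2 interleaved subsequences.
Stream A = -2, 12, 26, 40: arithmetic, step +14.
Stream B = 49, 34, 19, 4: arithmetic with common difference −15.
The 13th slot belongs to stream A; its 7th term is 82.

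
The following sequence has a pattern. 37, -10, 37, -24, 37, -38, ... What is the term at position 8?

Odd-indexed and even-indexed terms follow separate rules.
Stream A = 37, 37, 37: the constant sequence 37.
Stream B = -10, -24, -38: arithmetic, step −14.
Position 8 falls in stream B as its term 4, giving -52.

-52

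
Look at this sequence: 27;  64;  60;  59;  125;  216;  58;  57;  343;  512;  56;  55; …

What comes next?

The slot pattern repeats as AABB (period 4), so there are 2 interleaved tracks.
Subsequence A is 27, 64, 125, 216, 343, 512, which is consecutive cubes n³ from n = 3.
Subsequence B is 60, 59, 58, 57, 56, 55, which is arithmetic with common difference −1.
Term 13 comes from subsequence A (its 7th entry): 729.

729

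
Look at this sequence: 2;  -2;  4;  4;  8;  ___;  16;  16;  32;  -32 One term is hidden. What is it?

-8

Split by position mod 2 into 2 tracks.
Subsequence A = 2, 4, 8, 16, 32: successive powers of 2.
Subsequence B = -2, 4, ?, 16, -32: multiplying by -2 each time.
So the missing entry in subsequence B is -8.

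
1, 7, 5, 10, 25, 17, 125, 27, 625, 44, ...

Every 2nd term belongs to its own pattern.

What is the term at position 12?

71

Split by position mod 2 into 2 tracks.
Track A is 1, 5, 25, 125, 625, which is powers of 5.
Track B is 7, 10, 17, 27, 44, which is a Fibonacci-like recurrence a_n = a_{n-1} + a_{n-2}.
The 12th slot belongs to track B; its 6th term is 71.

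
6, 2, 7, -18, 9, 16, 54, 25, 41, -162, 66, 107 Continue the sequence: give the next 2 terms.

486, 173

The slot pattern repeats as ABB (period 3), so there are 2 interleaved tracks.
Stream A: 6, -18, 54, -162 — multiplying by -3 each time.
Stream B: 2, 7, 9, 16, 25, 41, 66, 107 — each term equals the sum of the previous two.
Position 13 → stream A, term 5 = 486.
Term 14 comes from stream B (its 9th entry): 173.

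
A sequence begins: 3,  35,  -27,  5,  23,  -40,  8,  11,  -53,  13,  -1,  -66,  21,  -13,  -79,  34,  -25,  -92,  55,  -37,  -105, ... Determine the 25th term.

144

Split by position mod 3: positions 1, 4, 7, … form one track, and each other residue class forms its own.
Stream A = 3, 5, 8, 13, 21, 34, 55: each term equals the sum of the previous two.
Stream B = 35, 23, 11, -1, -13, -25, -37: subtracting 12 each time.
Stream C = -27, -40, -53, -66, -79, -92, -105: linear: a_n = -14 − 13·n.
Position 25 → stream A, term 9 = 144.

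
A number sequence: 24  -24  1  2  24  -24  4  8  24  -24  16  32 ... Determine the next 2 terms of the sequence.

24, -24

Positions follow the repeating pattern AABB; grouping by letter gives 2 tracks.
Subsequence A is 24, -24, 24, -24, 24, -24, which is oscillating between 24 and -24.
Subsequence B is 1, 2, 4, 8, 16, 32, which is successive powers of 2.
Position 13 → subsequence A, term 7 = 24.
The 14th slot belongs to subsequence A; its 8th term is -24.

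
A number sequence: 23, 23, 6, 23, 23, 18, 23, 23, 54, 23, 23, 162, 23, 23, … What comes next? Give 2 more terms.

486, 23

Positions follow the repeating pattern AAB; grouping by letter gives 2 tracks.
Subsequence A: 23, 23, 23, 23, 23, 23, 23, 23, 23, 23 (the constant sequence 23).
Subsequence B: 6, 18, 54, 162 (geometric with ratio 3).
Term 15 comes from subsequence B (its 5th entry): 486.
The 16th slot belongs to subsequence A; its 11th term is 23.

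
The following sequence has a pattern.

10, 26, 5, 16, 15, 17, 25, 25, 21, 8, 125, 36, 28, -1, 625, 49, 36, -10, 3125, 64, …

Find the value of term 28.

Read the sequence 4 terms at a time; column i is its own pattern.
Track A: 10, 15, 21, 28, 36 (the triangular numbers T_4, T_5, …).
Track B: 26, 17, 8, -1, -10 (linear: a_n = 35 − 9·n).
Track C: 5, 25, 125, 625, 3125 (successive powers of 5).
Track D: 16, 25, 36, 49, 64 (consecutive squares n² from n = 4).
Position 28 falls in track D as its term 7, giving 100.

100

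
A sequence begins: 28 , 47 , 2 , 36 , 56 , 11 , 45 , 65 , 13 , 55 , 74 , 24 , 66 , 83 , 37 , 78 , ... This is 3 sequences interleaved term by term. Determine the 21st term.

98

Read the sequence 3 terms at a time; column i is its own pattern.
Track A: 28, 36, 45, 55, 66, 78 — triangular numbers starting at T_7.
Track B: 47, 56, 65, 74, 83 — arithmetic, step +9.
Track C: 2, 11, 13, 24, 37 — a Fibonacci-like recurrence a_n = a_{n-1} + a_{n-2}.
Position 21 falls in track C as its term 7, giving 98.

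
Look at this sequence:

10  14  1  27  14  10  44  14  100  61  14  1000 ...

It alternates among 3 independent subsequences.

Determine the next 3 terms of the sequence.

78, 14, 10000

Split by position mod 3: positions 1, 4, 7, … form one track, and each other residue class forms its own.
Track A is 10, 27, 44, 61, which is arithmetic with common difference +17.
Track B is 14, 14, 14, 14, which is the constant sequence 14.
Track C is 1, 10, 100, 1000, which is powers 10^0, 10^1, 10^2, ….
Term 13 comes from track A (its 5th entry): 78.
Position 14 → track B, term 5 = 14.
Position 15 falls in track C as its term 5, giving 10000.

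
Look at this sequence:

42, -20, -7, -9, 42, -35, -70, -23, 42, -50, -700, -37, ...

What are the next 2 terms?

42, -65

Split by position mod 4: positions 1, 5, 9, … form one track, and each other residue class forms its own.
Track A: 42, 42, 42. Always 42.
Track B: -20, -35, -50. Arithmetic with common difference −15.
Track C: -7, -70, -700. Geometric, ×10 each step.
Track D: -9, -23, -37. Arithmetic with common difference −14.
Position 13 falls in track A as its term 4, giving 42.
Position 14 → track B, term 4 = -65.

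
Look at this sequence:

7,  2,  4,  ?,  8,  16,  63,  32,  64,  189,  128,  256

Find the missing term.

The slot pattern repeats as ABB (period 3), so there are 2 interleaved tracks.
Stream A: 7, ?, 63, 189. Multiplying by 3 each time.
Stream B: 2, 4, 8, 16, 32, 64, 128, 256. Powers 2^1, 2^2, 2^3, ….
The gap is stream A's term 2; the rule gives 21.

21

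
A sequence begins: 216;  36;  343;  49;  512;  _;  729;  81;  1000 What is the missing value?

Taking every 2nd term gives 2 separate tracks.
Track A = 216, 343, 512, 729, 1000: the cubes 6³, 7³, 8³, ….
Track B = 36, 49, ?, 81: the squares 6², 7², 8², ….
So the missing entry in track B is 64.

64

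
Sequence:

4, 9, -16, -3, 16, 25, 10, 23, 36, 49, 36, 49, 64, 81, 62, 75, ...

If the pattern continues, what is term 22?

Positions follow the repeating pattern AABB; grouping by letter gives 2 tracks.
Track A is 4, 9, 16, 25, 36, 49, 64, 81, which is consecutive squares n² from n = 2.
Track B is -16, -3, 10, 23, 36, 49, 62, 75, which is adding 13 each time.
Term 22 comes from track A (its 12th entry): 169.

169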